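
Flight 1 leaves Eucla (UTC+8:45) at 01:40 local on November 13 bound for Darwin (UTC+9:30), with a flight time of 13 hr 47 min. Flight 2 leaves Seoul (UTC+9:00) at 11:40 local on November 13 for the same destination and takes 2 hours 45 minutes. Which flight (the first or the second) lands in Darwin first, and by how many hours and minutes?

Flight 1 in UTC: 01:40 − 8:45 = 16:55 on Nov 12.
+13 hours 47 minutes → arrive 06:42 UTC on Nov 13.
Flight 2 in UTC: 11:40 − 9:00 = 02:40 on Nov 13.
+2 hours and 45 minutes → arrive 05:25 UTC on Nov 13.
Flight 2 lands earlier by 1 hour 17 minutes.

the second, by 1 hour 17 minutes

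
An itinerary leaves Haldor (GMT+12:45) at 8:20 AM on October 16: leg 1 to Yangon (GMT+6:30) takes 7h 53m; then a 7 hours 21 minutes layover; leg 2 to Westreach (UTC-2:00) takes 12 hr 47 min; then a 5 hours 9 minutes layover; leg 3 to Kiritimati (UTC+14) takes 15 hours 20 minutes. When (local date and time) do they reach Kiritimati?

10:05 AM on October 18

Convert departure to UTC: 8:20 AM − 12:45 = 7:35 PM UTC on Oct 15.
Add 7 hours 53 minutes leg 1 → 3:28 AM UTC (Oct 16).
Add 7 hours 21 minutes layover in Yangon → 10:49 AM UTC.
Add 12 hours 47 minutes leg 2 → 11:36 PM UTC.
Add 5 hours 9 minutes layover in Westreach → 4:45 AM UTC (Oct 17).
Add 15 hours 20 minutes leg 3 → 8:05 PM UTC.
Kiritimati is UTC+14:00, so local arrival = 8:05 PM + 14:00 = 10:05 AM on Oct 18.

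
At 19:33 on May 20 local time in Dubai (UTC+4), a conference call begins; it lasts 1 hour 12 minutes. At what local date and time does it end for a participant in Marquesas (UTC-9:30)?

07:15 on May 20

Marquesas is 13:30 behind Dubai.
After 1 hour 12 minutes it is 20:45 in Dubai.
Shift by the zone difference: 20:45 − 13:30 = 07:15 on May 20 in Marquesas.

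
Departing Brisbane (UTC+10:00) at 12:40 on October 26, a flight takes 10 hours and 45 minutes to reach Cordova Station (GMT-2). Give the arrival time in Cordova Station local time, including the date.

Convert departure to UTC: 12:40 − 10:00 = 02:40 UTC on Oct 26.
Add 10 hours 45 minutes travel time → 13:25 UTC.
Cordova Station is UTC−2:00, so local arrival = 13:25 − 2:00 = 11:25 on Oct 26.

11:25 on Oct 26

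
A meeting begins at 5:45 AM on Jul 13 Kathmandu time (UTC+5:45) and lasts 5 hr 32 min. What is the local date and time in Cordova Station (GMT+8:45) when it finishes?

2:17 PM on July 13

Convert start to UTC: 5:45 AM − 5:45 = 12:00 AM UTC on Jul 13.
Add 5 hours 32 minutes duration → 5:32 AM UTC.
Cordova Station is UTC+8:45, so local end time = 5:32 AM + 8:45 = 2:17 PM on Jul 13.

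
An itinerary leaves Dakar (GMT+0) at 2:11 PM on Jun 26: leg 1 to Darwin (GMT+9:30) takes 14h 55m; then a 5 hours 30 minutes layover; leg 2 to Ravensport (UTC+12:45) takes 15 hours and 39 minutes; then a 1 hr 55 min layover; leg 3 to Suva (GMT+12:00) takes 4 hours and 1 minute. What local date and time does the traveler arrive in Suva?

Dakar is at UTC+0, so departure is already 2:11 PM UTC on Jun 26.
Add 14 hours and 55 minutes leg 1 → 5:06 AM UTC (Jun 27).
Add 5 hours and 30 minutes layover in Darwin → 10:36 AM UTC.
Add 15 hours and 39 minutes leg 2 → 2:15 AM UTC (Jun 28).
Add 1 hour and 55 minutes layover in Ravensport → 4:10 AM UTC.
Add 4 hours and 1 minute leg 3 → 8:11 AM UTC.
Suva is UTC+12:00, so local arrival = 8:11 AM + 12:00 = 8:11 PM on Jun 28.

8:11 PM on Jun 28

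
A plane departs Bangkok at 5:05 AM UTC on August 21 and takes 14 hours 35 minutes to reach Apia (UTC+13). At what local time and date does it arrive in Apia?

Departure is given in UTC: 5:05 AM on Aug 21.
Add 14 hours 35 minutes → 7:40 PM UTC.
Apia is UTC+13:00: 7:40 PM + 13:00 = 8:40 AM on Aug 22.

8:40 AM on August 22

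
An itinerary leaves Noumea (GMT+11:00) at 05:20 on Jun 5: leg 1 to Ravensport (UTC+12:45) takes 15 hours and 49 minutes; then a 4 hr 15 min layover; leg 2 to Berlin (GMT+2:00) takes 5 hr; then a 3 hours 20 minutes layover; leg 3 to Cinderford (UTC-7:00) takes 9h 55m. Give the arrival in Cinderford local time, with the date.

01:39 on June 6

Convert departure to UTC: 05:20 − 11:00 = 18:20 UTC on Jun 4.
Add 15 hours and 49 minutes leg 1 → 10:09 UTC (Jun 5).
Add 4 hours 15 minutes layover in Ravensport → 14:24 UTC.
Add 5 hours leg 2 → 19:24 UTC.
Add 3 hours 20 minutes layover in Berlin → 22:44 UTC.
Add 9 hours 55 minutes leg 3 → 08:39 UTC (Jun 6).
Cinderford is UTC−7:00, so local arrival = 08:39 − 7:00 = 01:39 on Jun 6.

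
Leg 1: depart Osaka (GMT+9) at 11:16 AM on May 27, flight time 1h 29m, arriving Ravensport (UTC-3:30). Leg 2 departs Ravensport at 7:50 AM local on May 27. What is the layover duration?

7 hours 35 minutes

Convert departure to UTC: 11:16 AM − 9:00 = 2:16 AM UTC on May 27.
Add 1 hour and 29 minutes flight time → 3:45 AM UTC.
Ravensport is UTC−3:30, so local arrival = 3:45 AM − 3:30 = 12:15 AM on May 27.
Layover = 7:50 AM − 12:15 AM = 7 hours 35 minutes.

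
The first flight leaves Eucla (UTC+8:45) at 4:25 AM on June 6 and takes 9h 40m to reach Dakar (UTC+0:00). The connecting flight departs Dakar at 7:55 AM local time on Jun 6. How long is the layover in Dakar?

2 hours 35 minutes

Convert departure to UTC: 4:25 AM − 8:45 = 7:40 PM UTC on Jun 5.
Add 9 hours and 40 minutes flight time → 5:20 AM UTC (Jun 6).
Dakar is UTC+0, so local arrival is the same: 5:20 AM on Jun 6.
Layover = 7:55 AM − 5:20 AM = 2 hours 35 minutes.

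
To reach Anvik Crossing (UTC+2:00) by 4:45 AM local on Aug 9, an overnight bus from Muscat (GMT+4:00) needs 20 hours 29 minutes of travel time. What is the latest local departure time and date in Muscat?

Target arrival in UTC: 4:45 AM − 2:00 = 2:45 AM on Aug 9.
Subtract 20 hours 29 minutes → departure 6:16 AM UTC on Aug 8.
Muscat is UTC+4:00: 6:16 AM + 4:00 = 10:16 AM on Aug 8.

10:16 AM on August 8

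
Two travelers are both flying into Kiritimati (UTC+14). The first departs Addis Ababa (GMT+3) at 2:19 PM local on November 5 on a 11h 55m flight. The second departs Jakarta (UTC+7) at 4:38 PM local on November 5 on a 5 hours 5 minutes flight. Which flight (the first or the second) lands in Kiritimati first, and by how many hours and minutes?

Flight 1 in UTC: 2:19 PM − 3:00 = 11:19 AM on Nov 5.
+11 hours 55 minutes → arrive 11:14 PM UTC on Nov 5.
Flight 2 in UTC: 4:38 PM − 7:00 = 9:38 AM on Nov 5.
+5 hours and 5 minutes → arrive 2:43 PM UTC on Nov 5.
Flight 2 lands earlier by 8 hours 31 minutes.

the second, by 8 hours 31 minutes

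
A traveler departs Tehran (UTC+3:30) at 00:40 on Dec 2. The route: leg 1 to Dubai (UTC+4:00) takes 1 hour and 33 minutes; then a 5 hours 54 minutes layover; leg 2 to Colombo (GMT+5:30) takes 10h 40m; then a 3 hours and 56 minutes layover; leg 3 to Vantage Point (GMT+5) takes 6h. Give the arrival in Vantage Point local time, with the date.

06:13 on December 3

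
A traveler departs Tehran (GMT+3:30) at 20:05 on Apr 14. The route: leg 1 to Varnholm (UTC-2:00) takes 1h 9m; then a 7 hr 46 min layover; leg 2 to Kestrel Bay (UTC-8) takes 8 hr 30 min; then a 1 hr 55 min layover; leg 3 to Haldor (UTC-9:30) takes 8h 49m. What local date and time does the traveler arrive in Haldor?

11:14 on April 15

Convert departure to UTC: 20:05 − 3:30 = 16:35 UTC on Apr 14.
Add 1 hour and 9 minutes leg 1 → 17:44 UTC.
Add 7 hours and 46 minutes layover in Varnholm → 01:30 UTC (Apr 15).
Add 8 hours and 30 minutes leg 2 → 10:00 UTC.
Add 1 hour and 55 minutes layover in Kestrel Bay → 11:55 UTC.
Add 8 hours 49 minutes leg 3 → 20:44 UTC.
Haldor is UTC−9:30, so local arrival = 20:44 − 9:30 = 11:14 on Apr 15.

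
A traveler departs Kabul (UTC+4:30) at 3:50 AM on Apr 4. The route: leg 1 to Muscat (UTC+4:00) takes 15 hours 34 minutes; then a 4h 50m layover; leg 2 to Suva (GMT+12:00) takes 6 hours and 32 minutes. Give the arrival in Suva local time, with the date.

Convert departure to UTC: 3:50 AM − 4:30 = 11:20 PM UTC on Apr 3.
Add 15 hours and 34 minutes leg 1 → 2:54 PM UTC (Apr 4).
Add 4 hours 50 minutes layover in Muscat → 7:44 PM UTC.
Add 6 hours and 32 minutes leg 2 → 2:16 AM UTC (Apr 5).
Suva is UTC+12:00, so local arrival = 2:16 AM + 12:00 = 2:16 PM on Apr 5.

2:16 PM on Apr 5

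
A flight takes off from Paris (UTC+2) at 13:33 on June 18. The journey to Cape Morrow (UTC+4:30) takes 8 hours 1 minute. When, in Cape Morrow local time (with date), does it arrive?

Convert departure to UTC: 13:33 − 2:00 = 11:33 UTC on Jun 18.
Add 8 hours 1 minute travel time → 19:34 UTC.
Cape Morrow is UTC+4:30, so local arrival = 19:34 + 4:30 = 00:04 on Jun 19.

00:04 on June 19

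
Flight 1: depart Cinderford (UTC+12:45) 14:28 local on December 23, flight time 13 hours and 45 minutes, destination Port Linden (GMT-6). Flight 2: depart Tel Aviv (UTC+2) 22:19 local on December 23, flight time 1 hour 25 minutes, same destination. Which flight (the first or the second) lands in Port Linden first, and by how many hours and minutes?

the first, by 6 hours 16 minutes

Flight 1 in UTC: 14:28 − 12:45 = 01:43 on Dec 23.
+13 hours and 45 minutes → arrive 15:28 UTC on Dec 23.
Flight 2 in UTC: 22:19 − 2:00 = 20:19 on Dec 23.
+1 hour 25 minutes → arrive 21:44 UTC on Dec 23.
Flight 1 lands earlier by 6 hours 16 minutes.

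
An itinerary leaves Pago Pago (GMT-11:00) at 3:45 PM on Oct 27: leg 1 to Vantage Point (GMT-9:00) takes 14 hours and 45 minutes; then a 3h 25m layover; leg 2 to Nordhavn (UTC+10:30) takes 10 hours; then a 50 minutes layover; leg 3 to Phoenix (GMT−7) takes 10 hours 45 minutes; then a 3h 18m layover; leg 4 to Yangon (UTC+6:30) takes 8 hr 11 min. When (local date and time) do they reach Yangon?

12:29 PM on October 30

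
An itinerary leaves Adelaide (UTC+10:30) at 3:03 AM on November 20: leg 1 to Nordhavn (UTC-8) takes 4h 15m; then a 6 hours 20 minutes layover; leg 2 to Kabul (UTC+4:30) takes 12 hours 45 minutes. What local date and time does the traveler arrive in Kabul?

Convert departure to UTC: 3:03 AM − 10:30 = 4:33 PM UTC on Nov 19.
Add 4 hours 15 minutes leg 1 → 8:48 PM UTC.
Add 6 hours 20 minutes layover in Nordhavn → 3:08 AM UTC (Nov 20).
Add 12 hours 45 minutes leg 2 → 3:53 PM UTC.
Kabul is UTC+4:30, so local arrival = 3:53 PM + 4:30 = 8:23 PM on Nov 20.

8:23 PM on November 20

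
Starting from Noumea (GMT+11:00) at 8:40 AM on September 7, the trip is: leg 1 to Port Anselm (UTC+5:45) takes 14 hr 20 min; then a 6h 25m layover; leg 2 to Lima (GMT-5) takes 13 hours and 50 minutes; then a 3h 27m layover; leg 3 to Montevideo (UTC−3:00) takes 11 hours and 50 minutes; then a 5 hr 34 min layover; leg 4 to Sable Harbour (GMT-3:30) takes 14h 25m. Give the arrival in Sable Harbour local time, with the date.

Convert departure to UTC: 8:40 AM − 11:00 = 9:40 PM UTC on Sep 6.
Add 14 hours and 20 minutes leg 1 → 12:00 PM UTC (Sep 7).
Add 6 hours and 25 minutes layover in Port Anselm → 6:25 PM UTC.
Add 13 hours 50 minutes leg 2 → 8:15 AM UTC (Sep 8).
Add 3 hours 27 minutes layover in Lima → 11:42 AM UTC.
Add 11 hours 50 minutes leg 3 → 11:32 PM UTC.
Add 5 hours and 34 minutes layover in Montevideo → 5:06 AM UTC (Sep 9).
Add 14 hours 25 minutes leg 4 → 7:31 PM UTC.
Sable Harbour is UTC−3:30, so local arrival = 7:31 PM − 3:30 = 4:01 PM on Sep 9.

4:01 PM on September 9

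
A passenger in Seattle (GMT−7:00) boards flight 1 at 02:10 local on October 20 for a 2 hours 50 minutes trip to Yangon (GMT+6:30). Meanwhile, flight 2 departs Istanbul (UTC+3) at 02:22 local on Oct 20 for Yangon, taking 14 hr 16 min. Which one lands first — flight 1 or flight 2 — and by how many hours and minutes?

the first, by 1 hour 38 minutes

Flight 1 in UTC: 02:10 + 7:00 = 09:10 on Oct 20.
+2 hours and 50 minutes → arrive 12:00 UTC on Oct 20.
Flight 2 in UTC: 02:22 − 3:00 = 23:22 on Oct 19.
+14 hours 16 minutes → arrive 13:38 UTC on Oct 20.
Flight 1 lands earlier by 1 hour 38 minutes.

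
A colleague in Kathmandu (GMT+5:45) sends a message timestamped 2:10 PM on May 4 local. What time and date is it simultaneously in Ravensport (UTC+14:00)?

10:25 PM on May 4

Ravensport is 8:15 ahead of Kathmandu.
Shift by the zone difference: 2:10 PM + 8:15 = 10:25 PM on May 4 in Ravensport.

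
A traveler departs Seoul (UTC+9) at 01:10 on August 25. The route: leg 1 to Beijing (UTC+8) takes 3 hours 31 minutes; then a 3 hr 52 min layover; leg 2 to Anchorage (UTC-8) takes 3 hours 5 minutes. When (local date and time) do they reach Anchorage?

Convert departure to UTC: 01:10 − 9:00 = 16:10 UTC on Aug 24.
Add 3 hours 31 minutes leg 1 → 19:41 UTC.
Add 3 hours and 52 minutes layover in Beijing → 23:33 UTC.
Add 3 hours 5 minutes leg 2 → 02:38 UTC (Aug 25).
Anchorage is UTC−8:00, so local arrival = 02:38 − 8:00 = 18:38 on Aug 24.

18:38 on Aug 24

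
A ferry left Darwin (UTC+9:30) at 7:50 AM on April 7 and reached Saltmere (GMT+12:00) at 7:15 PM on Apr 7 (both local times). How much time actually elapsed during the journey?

8 hours 55 minutes

Departure in UTC: 7:50 AM − 9:30 = 10:20 PM on Apr 6.
Arrival in UTC: 7:15 PM − 12:00 = 7:15 AM on Apr 7.
Elapsed = 7:15 AM − 10:20 PM (+1 day) = 8 hours 55 minutes.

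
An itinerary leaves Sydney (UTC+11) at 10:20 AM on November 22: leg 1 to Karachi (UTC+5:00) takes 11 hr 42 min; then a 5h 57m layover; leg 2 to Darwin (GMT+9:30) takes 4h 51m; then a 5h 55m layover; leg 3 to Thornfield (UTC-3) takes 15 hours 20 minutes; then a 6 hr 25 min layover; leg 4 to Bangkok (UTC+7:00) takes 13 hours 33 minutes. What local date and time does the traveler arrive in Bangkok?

10:03 PM on Nov 24

Convert departure to UTC: 10:20 AM − 11:00 = 11:20 PM UTC on Nov 21.
Add 11 hours 42 minutes leg 1 → 11:02 AM UTC (Nov 22).
Add 5 hours 57 minutes layover in Karachi → 4:59 PM UTC.
Add 4 hours and 51 minutes leg 2 → 9:50 PM UTC.
Add 5 hours 55 minutes layover in Darwin → 3:45 AM UTC (Nov 23).
Add 15 hours and 20 minutes leg 3 → 7:05 PM UTC.
Add 6 hours and 25 minutes layover in Thornfield → 1:30 AM UTC (Nov 24).
Add 13 hours 33 minutes leg 4 → 3:03 PM UTC.
Bangkok is UTC+7:00, so local arrival = 3:03 PM + 7:00 = 10:03 PM on Nov 24.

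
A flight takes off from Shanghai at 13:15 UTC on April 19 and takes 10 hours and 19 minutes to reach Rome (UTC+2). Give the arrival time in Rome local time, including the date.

01:34 on Apr 20

Departure is given in UTC: 13:15 on Apr 19.
Add 10 hours and 19 minutes → 23:34 UTC.
Rome is UTC+2:00: 23:34 + 2:00 = 01:34 on Apr 20.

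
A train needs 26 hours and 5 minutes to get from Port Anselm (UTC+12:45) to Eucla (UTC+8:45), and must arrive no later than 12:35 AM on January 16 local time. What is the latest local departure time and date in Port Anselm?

2:30 AM on January 15

Target arrival in UTC: 12:35 AM − 8:45 = 3:50 PM on Jan 15.
Subtract 26 hours and 5 minutes → departure 1:45 PM UTC on Jan 14.
Port Anselm is UTC+12:45: 1:45 PM + 12:45 = 2:30 AM on Jan 15.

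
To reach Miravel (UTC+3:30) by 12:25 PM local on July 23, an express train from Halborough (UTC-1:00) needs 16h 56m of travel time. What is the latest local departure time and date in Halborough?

Target arrival in UTC: 12:25 PM − 3:30 = 8:55 AM on Jul 23.
Subtract 16 hours and 56 minutes → departure 3:59 PM UTC on Jul 22.
Halborough is UTC−1:00: 3:59 PM − 1:00 = 2:59 PM on Jul 22.

2:59 PM on July 22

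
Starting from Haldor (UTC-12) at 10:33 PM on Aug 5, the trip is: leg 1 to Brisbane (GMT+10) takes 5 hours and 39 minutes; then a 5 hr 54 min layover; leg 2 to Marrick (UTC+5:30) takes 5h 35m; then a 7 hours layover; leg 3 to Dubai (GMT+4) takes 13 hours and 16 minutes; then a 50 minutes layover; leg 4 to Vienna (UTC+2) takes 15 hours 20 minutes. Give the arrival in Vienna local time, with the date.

6:07 PM on Aug 8

Convert departure to UTC: 10:33 PM + 12:00 = 10:33 AM UTC on Aug 6.
Add 5 hours 39 minutes leg 1 → 4:12 PM UTC.
Add 5 hours 54 minutes layover in Brisbane → 10:06 PM UTC.
Add 5 hours and 35 minutes leg 2 → 3:41 AM UTC (Aug 7).
Add 7 hours layover in Marrick → 10:41 AM UTC.
Add 13 hours and 16 minutes leg 3 → 11:57 PM UTC.
Add 50 minutes layover in Dubai → 12:47 AM UTC (Aug 8).
Add 15 hours and 20 minutes leg 4 → 4:07 PM UTC.
Vienna is UTC+2:00, so local arrival = 4:07 PM + 2:00 = 6:07 PM on Aug 8.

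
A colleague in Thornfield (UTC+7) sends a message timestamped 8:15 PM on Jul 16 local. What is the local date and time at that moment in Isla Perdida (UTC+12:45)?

2:00 AM on July 17

In UTC: 8:15 PM − 7:00 = 1:15 PM on Jul 16.
Isla Perdida is UTC+12:45: 1:15 PM + 12:45 = 2:00 AM on Jul 17.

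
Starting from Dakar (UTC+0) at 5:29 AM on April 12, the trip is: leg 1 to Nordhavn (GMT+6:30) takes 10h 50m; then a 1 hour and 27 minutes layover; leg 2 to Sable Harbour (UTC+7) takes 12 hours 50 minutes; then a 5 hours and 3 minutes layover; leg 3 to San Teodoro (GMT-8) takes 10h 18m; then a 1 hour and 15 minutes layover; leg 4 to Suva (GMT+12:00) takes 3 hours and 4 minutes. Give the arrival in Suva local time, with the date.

Dakar is at UTC+0, so departure is already 5:29 AM UTC on Apr 12.
Add 10 hours and 50 minutes leg 1 → 4:19 PM UTC.
Add 1 hour and 27 minutes layover in Nordhavn → 5:46 PM UTC.
Add 12 hours and 50 minutes leg 2 → 6:36 AM UTC (Apr 13).
Add 5 hours 3 minutes layover in Sable Harbour → 11:39 AM UTC.
Add 10 hours 18 minutes leg 3 → 9:57 PM UTC.
Add 1 hour and 15 minutes layover in San Teodoro → 11:12 PM UTC.
Add 3 hours and 4 minutes leg 4 → 2:16 AM UTC (Apr 14).
Suva is UTC+12:00, so local arrival = 2:16 AM + 12:00 = 2:16 PM on Apr 14.

2:16 PM on April 14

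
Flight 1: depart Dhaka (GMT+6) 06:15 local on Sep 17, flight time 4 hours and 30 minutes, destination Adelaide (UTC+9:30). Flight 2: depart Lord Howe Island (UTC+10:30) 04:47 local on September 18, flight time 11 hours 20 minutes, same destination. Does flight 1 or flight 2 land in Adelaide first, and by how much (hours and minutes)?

the first, by 24 hours 52 minutes

Flight 1 in UTC: 06:15 − 6:00 = 00:15 on Sep 17.
+4 hours 30 minutes → arrive 04:45 UTC on Sep 17.
Flight 2 in UTC: 04:47 − 10:30 = 18:17 on Sep 17.
+11 hours and 20 minutes → arrive 05:37 UTC on Sep 18.
Flight 1 lands earlier by 24 hours 52 minutes.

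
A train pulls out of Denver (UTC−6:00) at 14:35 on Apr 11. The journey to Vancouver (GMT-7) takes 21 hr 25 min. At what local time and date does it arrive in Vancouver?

Convert departure to UTC: 14:35 + 6:00 = 20:35 UTC on Apr 11.
Add 21 hours and 25 minutes travel time → 18:00 UTC (Apr 12).
Vancouver is UTC−7:00, so local arrival = 18:00 − 7:00 = 11:00 on Apr 12.

11:00 on April 12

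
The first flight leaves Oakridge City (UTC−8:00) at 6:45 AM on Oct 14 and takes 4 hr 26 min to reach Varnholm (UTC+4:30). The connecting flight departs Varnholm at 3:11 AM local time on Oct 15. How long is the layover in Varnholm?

3 hours 30 minutes

Convert departure to UTC: 6:45 AM + 8:00 = 2:45 PM UTC on Oct 14.
Add 4 hours 26 minutes flight time → 7:11 PM UTC.
Varnholm is UTC+4:30, so local arrival = 7:11 PM + 4:30 = 11:41 PM on Oct 14.
Layover = 3:11 AM − 11:41 PM (+1 day) = 3 hours 30 minutes.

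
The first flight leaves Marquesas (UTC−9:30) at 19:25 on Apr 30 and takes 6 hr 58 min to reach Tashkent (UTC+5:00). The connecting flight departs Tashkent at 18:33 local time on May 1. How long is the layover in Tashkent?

1 hour 40 minutes

Convert departure to UTC: 19:25 + 9:30 = 04:55 UTC on May 1.
Add 6 hours and 58 minutes flight time → 11:53 UTC.
Tashkent is UTC+5:00, so local arrival = 11:53 + 5:00 = 16:53 on May 1.
Layover = 18:33 − 16:53 = 1 hour 40 minutes.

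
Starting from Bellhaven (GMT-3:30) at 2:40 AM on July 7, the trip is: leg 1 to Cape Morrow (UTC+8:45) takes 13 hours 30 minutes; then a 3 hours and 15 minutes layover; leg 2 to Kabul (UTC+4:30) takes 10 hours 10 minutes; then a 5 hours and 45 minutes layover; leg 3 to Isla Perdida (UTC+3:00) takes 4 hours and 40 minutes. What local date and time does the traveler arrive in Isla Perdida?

Convert departure to UTC: 2:40 AM + 3:30 = 6:10 AM UTC on Jul 7.
Add 13 hours 30 minutes leg 1 → 7:40 PM UTC.
Add 3 hours and 15 minutes layover in Cape Morrow → 10:55 PM UTC.
Add 10 hours and 10 minutes leg 2 → 9:05 AM UTC (Jul 8).
Add 5 hours and 45 minutes layover in Kabul → 2:50 PM UTC.
Add 4 hours and 40 minutes leg 3 → 7:30 PM UTC.
Isla Perdida is UTC+3:00, so local arrival = 7:30 PM + 3:00 = 10:30 PM on Jul 8.

10:30 PM on Jul 8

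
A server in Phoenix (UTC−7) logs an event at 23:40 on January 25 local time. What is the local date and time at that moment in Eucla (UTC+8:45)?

Eucla is 15:45 ahead of Phoenix.
Shift by the zone difference: 23:40 + 15:45 = 15:25 on Jan 26 in Eucla.

15:25 on Jan 26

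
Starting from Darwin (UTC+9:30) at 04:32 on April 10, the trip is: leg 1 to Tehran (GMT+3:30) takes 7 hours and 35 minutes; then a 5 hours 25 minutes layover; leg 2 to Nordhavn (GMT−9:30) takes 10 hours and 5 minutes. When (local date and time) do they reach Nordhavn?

08:37 on Apr 10

Convert departure to UTC: 04:32 − 9:30 = 19:02 UTC on Apr 9.
Add 7 hours and 35 minutes leg 1 → 02:37 UTC (Apr 10).
Add 5 hours 25 minutes layover in Tehran → 08:02 UTC.
Add 10 hours and 5 minutes leg 2 → 18:07 UTC.
Nordhavn is UTC−9:30, so local arrival = 18:07 − 9:30 = 08:37 on Apr 10.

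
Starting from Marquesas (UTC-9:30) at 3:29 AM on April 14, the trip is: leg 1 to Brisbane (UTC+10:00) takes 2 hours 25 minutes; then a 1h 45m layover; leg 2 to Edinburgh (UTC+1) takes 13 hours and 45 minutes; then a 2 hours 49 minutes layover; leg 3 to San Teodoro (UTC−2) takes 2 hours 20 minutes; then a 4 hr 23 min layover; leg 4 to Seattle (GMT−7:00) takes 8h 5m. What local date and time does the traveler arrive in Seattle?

5:31 PM on April 15

Convert departure to UTC: 3:29 AM + 9:30 = 12:59 PM UTC on Apr 14.
Add 2 hours 25 minutes leg 1 → 3:24 PM UTC.
Add 1 hour and 45 minutes layover in Brisbane → 5:09 PM UTC.
Add 13 hours 45 minutes leg 2 → 6:54 AM UTC (Apr 15).
Add 2 hours and 49 minutes layover in Edinburgh → 9:43 AM UTC.
Add 2 hours and 20 minutes leg 3 → 12:03 PM UTC.
Add 4 hours and 23 minutes layover in San Teodoro → 4:26 PM UTC.
Add 8 hours and 5 minutes leg 4 → 12:31 AM UTC (Apr 16).
Seattle is UTC−7:00, so local arrival = 12:31 AM − 7:00 = 5:31 PM on Apr 15.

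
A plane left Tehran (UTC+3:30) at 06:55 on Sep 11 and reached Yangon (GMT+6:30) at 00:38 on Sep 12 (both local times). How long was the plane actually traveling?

14 hours 43 minutes

Yangon is 3:00 ahead of Tehran.
Clock-face elapsed time (ignoring zones) is 17 hours 43 minutes.
Actual elapsed = 17 hours 43 minutes − 3:00 = 14 hours 43 minutes.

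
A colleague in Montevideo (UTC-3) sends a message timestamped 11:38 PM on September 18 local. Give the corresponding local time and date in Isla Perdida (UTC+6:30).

9:08 AM on September 19

In UTC: 11:38 PM + 3:00 = 2:38 AM on Sep 19.
Isla Perdida is UTC+6:30: 2:38 AM + 6:30 = 9:08 AM on Sep 19.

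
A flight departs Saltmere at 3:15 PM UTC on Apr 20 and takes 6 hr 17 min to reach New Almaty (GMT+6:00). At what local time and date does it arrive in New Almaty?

Departure is given in UTC: 3:15 PM on Apr 20.
Add 6 hours 17 minutes → 9:32 PM UTC.
New Almaty is UTC+6:00: 9:32 PM + 6:00 = 3:32 AM on Apr 21.

3:32 AM on April 21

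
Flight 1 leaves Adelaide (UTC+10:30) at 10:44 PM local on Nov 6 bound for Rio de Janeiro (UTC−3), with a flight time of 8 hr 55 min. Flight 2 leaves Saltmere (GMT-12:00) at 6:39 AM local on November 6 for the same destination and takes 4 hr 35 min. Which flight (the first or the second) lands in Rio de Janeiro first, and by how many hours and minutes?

Flight 1 in UTC: 10:44 PM − 10:30 = 12:14 PM on Nov 6.
+8 hours 55 minutes → arrive 9:09 PM UTC on Nov 6.
Flight 2 in UTC: 6:39 AM + 12:00 = 6:39 PM on Nov 6.
+4 hours 35 minutes → arrive 11:14 PM UTC on Nov 6.
Flight 1 lands earlier by 2 hours 5 minutes.

the first, by 2 hours 5 minutes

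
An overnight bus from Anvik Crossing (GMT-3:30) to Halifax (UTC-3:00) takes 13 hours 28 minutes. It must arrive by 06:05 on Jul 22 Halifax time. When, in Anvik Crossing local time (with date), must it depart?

16:07 on Jul 21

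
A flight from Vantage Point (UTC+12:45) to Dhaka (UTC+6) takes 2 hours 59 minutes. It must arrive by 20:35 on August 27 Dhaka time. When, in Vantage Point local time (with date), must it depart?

00:21 on August 28

Target arrival in UTC: 20:35 − 6:00 = 14:35 on Aug 27.
Subtract 2 hours and 59 minutes → departure 11:36 UTC on Aug 27.
Vantage Point is UTC+12:45: 11:36 + 12:45 = 00:21 on Aug 28.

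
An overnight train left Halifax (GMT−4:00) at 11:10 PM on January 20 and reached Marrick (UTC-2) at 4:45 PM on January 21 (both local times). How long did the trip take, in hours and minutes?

Departure in UTC: 11:10 PM + 4:00 = 3:10 AM on Jan 21.
Arrival in UTC: 4:45 PM + 2:00 = 6:45 PM on Jan 21.
Elapsed = 6:45 PM − 3:10 AM = 15 hours 35 minutes.

15 hours 35 minutes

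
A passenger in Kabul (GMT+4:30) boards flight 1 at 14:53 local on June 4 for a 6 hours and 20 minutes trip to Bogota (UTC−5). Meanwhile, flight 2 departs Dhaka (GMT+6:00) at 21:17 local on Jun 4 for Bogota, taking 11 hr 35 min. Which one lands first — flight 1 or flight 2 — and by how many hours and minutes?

the first, by 10 hours 9 minutes

Flight 1 in UTC: 14:53 − 4:30 = 10:23 on Jun 4.
+6 hours 20 minutes → arrive 16:43 UTC on Jun 4.
Flight 2 in UTC: 21:17 − 6:00 = 15:17 on Jun 4.
+11 hours and 35 minutes → arrive 02:52 UTC on Jun 5.
Flight 1 lands earlier by 10 hours 9 minutes.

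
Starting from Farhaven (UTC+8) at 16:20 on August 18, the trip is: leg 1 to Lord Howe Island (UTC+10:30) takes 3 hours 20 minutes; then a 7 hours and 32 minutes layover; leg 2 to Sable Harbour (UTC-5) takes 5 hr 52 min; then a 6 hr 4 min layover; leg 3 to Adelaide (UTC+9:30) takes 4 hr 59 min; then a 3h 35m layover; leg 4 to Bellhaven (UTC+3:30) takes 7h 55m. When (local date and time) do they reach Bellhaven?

03:07 on Aug 20

Convert departure to UTC: 16:20 − 8:00 = 08:20 UTC on Aug 18.
Add 3 hours 20 minutes leg 1 → 11:40 UTC.
Add 7 hours and 32 minutes layover in Lord Howe Island → 19:12 UTC.
Add 5 hours and 52 minutes leg 2 → 01:04 UTC (Aug 19).
Add 6 hours and 4 minutes layover in Sable Harbour → 07:08 UTC.
Add 4 hours and 59 minutes leg 3 → 12:07 UTC.
Add 3 hours and 35 minutes layover in Adelaide → 15:42 UTC.
Add 7 hours and 55 minutes leg 4 → 23:37 UTC.
Bellhaven is UTC+3:30, so local arrival = 23:37 + 3:30 = 03:07 on Aug 20.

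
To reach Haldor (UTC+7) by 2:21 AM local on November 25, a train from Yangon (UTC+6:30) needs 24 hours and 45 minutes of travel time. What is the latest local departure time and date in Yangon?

1:06 AM on November 24

Target arrival in UTC: 2:21 AM − 7:00 = 7:21 PM on Nov 24.
Subtract 24 hours and 45 minutes → departure 6:36 PM UTC on Nov 23.
Yangon is UTC+6:30: 6:36 PM + 6:30 = 1:06 AM on Nov 24.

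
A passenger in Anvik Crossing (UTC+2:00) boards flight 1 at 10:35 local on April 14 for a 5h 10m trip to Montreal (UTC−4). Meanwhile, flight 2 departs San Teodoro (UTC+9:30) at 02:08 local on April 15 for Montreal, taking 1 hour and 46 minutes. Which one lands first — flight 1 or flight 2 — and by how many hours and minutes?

the first, by 4 hours 39 minutes

Flight 1 in UTC: 10:35 − 2:00 = 08:35 on Apr 14.
+5 hours and 10 minutes → arrive 13:45 UTC on Apr 14.
Flight 2 in UTC: 02:08 − 9:30 = 16:38 on Apr 14.
+1 hour and 46 minutes → arrive 18:24 UTC on Apr 14.
Flight 1 lands earlier by 4 hours 39 minutes.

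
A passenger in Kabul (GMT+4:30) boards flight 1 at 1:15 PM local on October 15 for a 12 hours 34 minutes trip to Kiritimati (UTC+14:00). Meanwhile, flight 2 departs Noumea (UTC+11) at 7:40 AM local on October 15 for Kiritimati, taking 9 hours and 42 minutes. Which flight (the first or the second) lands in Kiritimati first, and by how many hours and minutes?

the second, by 14 hours 57 minutes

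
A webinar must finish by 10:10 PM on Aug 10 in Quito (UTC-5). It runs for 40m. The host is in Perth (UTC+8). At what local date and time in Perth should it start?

10:30 AM on August 11

Target end time in UTC: 10:10 PM + 5:00 = 3:10 AM on Aug 11.
Subtract 40 minutes → start 2:30 AM UTC on Aug 11.
Perth is UTC+8:00: 2:30 AM + 8:00 = 10:30 AM on Aug 11.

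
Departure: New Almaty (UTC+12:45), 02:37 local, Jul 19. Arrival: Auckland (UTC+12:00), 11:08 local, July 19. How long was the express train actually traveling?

9 hours 16 minutes

Departure in UTC: 02:37 − 12:45 = 13:52 on Jul 18.
Arrival in UTC: 11:08 − 12:00 = 23:08 on Jul 18.
Elapsed = 23:08 − 13:52 = 9 hours 16 minutes.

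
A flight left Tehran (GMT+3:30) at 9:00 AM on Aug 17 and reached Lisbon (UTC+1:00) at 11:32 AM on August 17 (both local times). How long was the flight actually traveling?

5 hours 2 minutes

Departure in UTC: 9:00 AM − 3:30 = 5:30 AM on Aug 17.
Arrival in UTC: 11:32 AM − 1:00 = 10:32 AM on Aug 17.
Elapsed = 10:32 AM − 5:30 AM = 5 hours 2 minutes.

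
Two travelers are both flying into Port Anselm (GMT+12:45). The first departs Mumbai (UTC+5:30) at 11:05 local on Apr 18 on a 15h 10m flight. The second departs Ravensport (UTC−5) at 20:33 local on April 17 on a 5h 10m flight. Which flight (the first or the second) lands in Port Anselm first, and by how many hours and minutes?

the second, by 14 hours 2 minutes

Flight 1 in UTC: 11:05 − 5:30 = 05:35 on Apr 18.
+15 hours and 10 minutes → arrive 20:45 UTC on Apr 18.
Flight 2 in UTC: 20:33 + 5:00 = 01:33 on Apr 18.
+5 hours and 10 minutes → arrive 06:43 UTC on Apr 18.
Flight 2 lands earlier by 14 hours 2 minutes.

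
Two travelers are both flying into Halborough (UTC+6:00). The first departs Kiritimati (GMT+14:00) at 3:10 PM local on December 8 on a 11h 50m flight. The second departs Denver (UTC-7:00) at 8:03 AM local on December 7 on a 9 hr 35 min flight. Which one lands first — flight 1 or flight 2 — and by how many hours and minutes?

the second, by 12 hours 22 minutes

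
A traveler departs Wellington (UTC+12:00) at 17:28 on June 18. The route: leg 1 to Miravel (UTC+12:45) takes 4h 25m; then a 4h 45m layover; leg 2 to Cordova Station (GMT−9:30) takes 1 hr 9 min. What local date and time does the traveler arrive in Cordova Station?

Convert departure to UTC: 17:28 − 12:00 = 05:28 UTC on Jun 18.
Add 4 hours 25 minutes leg 1 → 09:53 UTC.
Add 4 hours 45 minutes layover in Miravel → 14:38 UTC.
Add 1 hour and 9 minutes leg 2 → 15:47 UTC.
Cordova Station is UTC−9:30, so local arrival = 15:47 − 9:30 = 06:17 on Jun 18.

06:17 on June 18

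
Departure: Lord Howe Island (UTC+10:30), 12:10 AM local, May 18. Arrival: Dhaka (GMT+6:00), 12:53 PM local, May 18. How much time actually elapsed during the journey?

Departure in UTC: 12:10 AM − 10:30 = 1:40 PM on May 17.
Arrival in UTC: 12:53 PM − 6:00 = 6:53 AM on May 18.
Elapsed = 6:53 AM − 1:40 PM (+1 day) = 17 hours 13 minutes.

17 hours 13 minutes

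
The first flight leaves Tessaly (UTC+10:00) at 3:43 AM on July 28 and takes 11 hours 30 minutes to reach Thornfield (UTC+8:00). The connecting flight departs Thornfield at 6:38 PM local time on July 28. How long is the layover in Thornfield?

5 hours 25 minutes

Convert departure to UTC: 3:43 AM − 10:00 = 5:43 PM UTC on Jul 27.
Add 11 hours 30 minutes flight time → 5:13 AM UTC (Jul 28).
Thornfield is UTC+8:00, so local arrival = 5:13 AM + 8:00 = 1:13 PM on Jul 28.
Layover = 6:38 PM − 1:13 PM = 5 hours 25 minutes.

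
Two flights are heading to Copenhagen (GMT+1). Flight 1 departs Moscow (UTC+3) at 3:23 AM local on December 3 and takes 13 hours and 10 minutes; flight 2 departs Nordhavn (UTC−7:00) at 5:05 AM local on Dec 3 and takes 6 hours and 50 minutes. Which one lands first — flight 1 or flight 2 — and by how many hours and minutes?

Flight 1 in UTC: 3:23 AM − 3:00 = 12:23 AM on Dec 3.
+13 hours and 10 minutes → arrive 1:33 PM UTC on Dec 3.
Flight 2 in UTC: 5:05 AM + 7:00 = 12:05 PM on Dec 3.
+6 hours 50 minutes → arrive 6:55 PM UTC on Dec 3.
Flight 1 lands earlier by 5 hours 22 minutes.

the first, by 5 hours 22 minutes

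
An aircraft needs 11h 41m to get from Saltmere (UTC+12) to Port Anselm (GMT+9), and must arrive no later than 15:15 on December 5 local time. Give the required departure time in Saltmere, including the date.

06:34 on December 5

Target arrival in UTC: 15:15 − 9:00 = 06:15 on Dec 5.
Subtract 11 hours and 41 minutes → departure 18:34 UTC on Dec 4.
Saltmere is UTC+12:00: 18:34 + 12:00 = 06:34 on Dec 5.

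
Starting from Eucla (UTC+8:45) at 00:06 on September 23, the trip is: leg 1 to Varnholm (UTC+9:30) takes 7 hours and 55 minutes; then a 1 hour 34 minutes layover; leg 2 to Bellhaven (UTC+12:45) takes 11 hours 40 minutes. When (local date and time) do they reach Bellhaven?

01:15 on September 24

Convert departure to UTC: 00:06 − 8:45 = 15:21 UTC on Sep 22.
Add 7 hours and 55 minutes leg 1 → 23:16 UTC.
Add 1 hour and 34 minutes layover in Varnholm → 00:50 UTC (Sep 23).
Add 11 hours and 40 minutes leg 2 → 12:30 UTC.
Bellhaven is UTC+12:45, so local arrival = 12:30 + 12:45 = 01:15 on Sep 24.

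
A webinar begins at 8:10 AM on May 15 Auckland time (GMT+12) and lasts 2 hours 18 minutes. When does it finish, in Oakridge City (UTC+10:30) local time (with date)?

Convert start to UTC: 8:10 AM − 12:00 = 8:10 PM UTC on May 14.
Add 2 hours and 18 minutes duration → 10:28 PM UTC.
Oakridge City is UTC+10:30, so local end time = 10:28 PM + 10:30 = 8:58 AM on May 15.

8:58 AM on May 15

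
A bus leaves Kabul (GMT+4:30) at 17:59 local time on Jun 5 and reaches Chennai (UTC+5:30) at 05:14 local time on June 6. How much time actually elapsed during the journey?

Chennai is 1:00 ahead of Kabul.
Clock-face elapsed time (ignoring zones) is 11 hours 15 minutes.
Actual elapsed = 11 hours 15 minutes − 1:00 = 10 hours 15 minutes.

10 hours 15 minutes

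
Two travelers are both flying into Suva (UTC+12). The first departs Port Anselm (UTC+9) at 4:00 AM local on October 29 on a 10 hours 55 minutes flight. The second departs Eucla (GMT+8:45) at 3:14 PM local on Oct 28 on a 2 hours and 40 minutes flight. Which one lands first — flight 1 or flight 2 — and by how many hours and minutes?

the second, by 20 hours 46 minutes

Flight 1 in UTC: 4:00 AM − 9:00 = 7:00 PM on Oct 28.
+10 hours 55 minutes → arrive 5:55 AM UTC on Oct 29.
Flight 2 in UTC: 3:14 PM − 8:45 = 6:29 AM on Oct 28.
+2 hours 40 minutes → arrive 9:09 AM UTC on Oct 28.
Flight 2 lands earlier by 20 hours 46 minutes.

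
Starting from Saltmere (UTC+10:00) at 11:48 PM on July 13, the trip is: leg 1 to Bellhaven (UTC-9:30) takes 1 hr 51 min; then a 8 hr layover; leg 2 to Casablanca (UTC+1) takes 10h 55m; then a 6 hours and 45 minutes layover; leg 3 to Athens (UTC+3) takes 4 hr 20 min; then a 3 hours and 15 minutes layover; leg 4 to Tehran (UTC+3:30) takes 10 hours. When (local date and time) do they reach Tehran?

2:24 PM on July 15

Convert departure to UTC: 11:48 PM − 10:00 = 1:48 PM UTC on Jul 13.
Add 1 hour 51 minutes leg 1 → 3:39 PM UTC.
Add 8 hours layover in Bellhaven → 11:39 PM UTC.
Add 10 hours and 55 minutes leg 2 → 10:34 AM UTC (Jul 14).
Add 6 hours 45 minutes layover in Casablanca → 5:19 PM UTC.
Add 4 hours and 20 minutes leg 3 → 9:39 PM UTC.
Add 3 hours and 15 minutes layover in Athens → 12:54 AM UTC (Jul 15).
Add 10 hours leg 4 → 10:54 AM UTC.
Tehran is UTC+3:30, so local arrival = 10:54 AM + 3:30 = 2:24 PM on Jul 15.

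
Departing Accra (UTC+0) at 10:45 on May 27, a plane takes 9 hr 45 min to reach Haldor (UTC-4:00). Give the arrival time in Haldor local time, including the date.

Haldor is 4:00 behind Accra.
After 9 hours and 45 minutes it is 20:30 in Accra.
Shift by the zone difference: 20:30 − 4:00 = 16:30 on May 27 in Haldor.

16:30 on May 27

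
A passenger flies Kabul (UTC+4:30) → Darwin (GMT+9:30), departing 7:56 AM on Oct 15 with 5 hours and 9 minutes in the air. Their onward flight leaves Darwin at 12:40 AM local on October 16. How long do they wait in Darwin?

Convert departure to UTC: 7:56 AM − 4:30 = 3:26 AM UTC on Oct 15.
Add 5 hours 9 minutes flight time → 8:35 AM UTC.
Darwin is UTC+9:30, so local arrival = 8:35 AM + 9:30 = 6:05 PM on Oct 15.
Layover = 12:40 AM − 6:05 PM (+1 day) = 6 hours 35 minutes.

6 hours 35 minutes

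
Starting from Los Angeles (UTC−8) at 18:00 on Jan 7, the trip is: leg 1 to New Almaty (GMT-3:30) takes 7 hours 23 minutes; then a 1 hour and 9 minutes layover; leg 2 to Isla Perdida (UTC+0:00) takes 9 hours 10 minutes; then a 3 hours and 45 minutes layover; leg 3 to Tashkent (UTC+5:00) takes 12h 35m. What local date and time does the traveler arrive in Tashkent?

Convert departure to UTC: 18:00 + 8:00 = 02:00 UTC on Jan 8.
Add 7 hours and 23 minutes leg 1 → 09:23 UTC.
Add 1 hour 9 minutes layover in New Almaty → 10:32 UTC.
Add 9 hours 10 minutes leg 2 → 19:42 UTC.
Add 3 hours 45 minutes layover in Isla Perdida → 23:27 UTC.
Add 12 hours 35 minutes leg 3 → 12:02 UTC (Jan 9).
Tashkent is UTC+5:00, so local arrival = 12:02 + 5:00 = 17:02 on Jan 9.

17:02 on January 9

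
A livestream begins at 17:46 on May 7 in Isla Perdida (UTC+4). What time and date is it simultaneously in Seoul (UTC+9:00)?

22:46 on May 7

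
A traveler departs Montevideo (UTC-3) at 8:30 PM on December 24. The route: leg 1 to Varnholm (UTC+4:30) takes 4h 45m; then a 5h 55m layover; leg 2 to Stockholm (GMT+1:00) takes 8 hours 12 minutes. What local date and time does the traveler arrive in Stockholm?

7:22 PM on December 25

Convert departure to UTC: 8:30 PM + 3:00 = 11:30 PM UTC on Dec 24.
Add 4 hours 45 minutes leg 1 → 4:15 AM UTC (Dec 25).
Add 5 hours 55 minutes layover in Varnholm → 10:10 AM UTC.
Add 8 hours 12 minutes leg 2 → 6:22 PM UTC.
Stockholm is UTC+1:00, so local arrival = 6:22 PM + 1:00 = 7:22 PM on Dec 25.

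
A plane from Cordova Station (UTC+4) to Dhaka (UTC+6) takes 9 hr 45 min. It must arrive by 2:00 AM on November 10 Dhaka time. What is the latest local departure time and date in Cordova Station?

2:15 PM on November 9

Target arrival in UTC: 2:00 AM − 6:00 = 8:00 PM on Nov 9.
Subtract 9 hours 45 minutes → departure 10:15 AM UTC on Nov 9.
Cordova Station is UTC+4:00: 10:15 AM + 4:00 = 2:15 PM on Nov 9.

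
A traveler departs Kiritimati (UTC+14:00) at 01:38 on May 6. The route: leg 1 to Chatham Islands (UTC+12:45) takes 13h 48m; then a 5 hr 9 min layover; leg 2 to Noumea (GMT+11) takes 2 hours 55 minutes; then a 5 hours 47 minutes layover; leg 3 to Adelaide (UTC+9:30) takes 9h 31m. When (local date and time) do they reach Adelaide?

10:18 on May 7

Convert departure to UTC: 01:38 − 14:00 = 11:38 UTC on May 5.
Add 13 hours 48 minutes leg 1 → 01:26 UTC (May 6).
Add 5 hours and 9 minutes layover in Chatham Islands → 06:35 UTC.
Add 2 hours 55 minutes leg 2 → 09:30 UTC.
Add 5 hours and 47 minutes layover in Noumea → 15:17 UTC.
Add 9 hours 31 minutes leg 3 → 00:48 UTC (May 7).
Adelaide is UTC+9:30, so local arrival = 00:48 + 9:30 = 10:18 on May 7.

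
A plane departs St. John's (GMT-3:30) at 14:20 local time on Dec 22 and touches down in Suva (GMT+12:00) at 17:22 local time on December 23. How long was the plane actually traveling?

11 hours 32 minutes

Departure in UTC: 14:20 + 3:30 = 17:50 on Dec 22.
Arrival in UTC: 17:22 − 12:00 = 05:22 on Dec 23.
Elapsed = 05:22 − 17:50 (+1 day) = 11 hours 32 minutes.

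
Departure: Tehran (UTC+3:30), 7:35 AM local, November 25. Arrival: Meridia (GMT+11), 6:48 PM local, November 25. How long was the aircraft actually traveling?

3 hours 43 minutes

Departure in UTC: 7:35 AM − 3:30 = 4:05 AM on Nov 25.
Arrival in UTC: 6:48 PM − 11:00 = 7:48 AM on Nov 25.
Elapsed = 7:48 AM − 4:05 AM = 3 hours 43 minutes.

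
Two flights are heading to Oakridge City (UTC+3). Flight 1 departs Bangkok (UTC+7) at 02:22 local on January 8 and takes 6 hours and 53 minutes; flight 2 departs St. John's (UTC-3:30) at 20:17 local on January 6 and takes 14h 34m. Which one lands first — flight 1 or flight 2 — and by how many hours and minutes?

the second, by 11 hours 54 minutes

Flight 1 in UTC: 02:22 − 7:00 = 19:22 on Jan 7.
+6 hours 53 minutes → arrive 02:15 UTC on Jan 8.
Flight 2 in UTC: 20:17 + 3:30 = 23:47 on Jan 6.
+14 hours and 34 minutes → arrive 14:21 UTC on Jan 7.
Flight 2 lands earlier by 11 hours 54 minutes.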